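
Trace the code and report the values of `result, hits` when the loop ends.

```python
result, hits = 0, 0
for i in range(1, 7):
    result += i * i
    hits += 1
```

Let's trace through this code step by step.

Initialize: result = 0
Initialize: hits = 0
Entering loop: for i in range(1, 7):
After iteration 1: i = 1, result = 1, hits = 1
After iteration 2: i = 2, result = 5, hits = 2
After iteration 3: i = 3, result = 14, hits = 3
After iteration 4: i = 4, result = 30, hits = 4
After iteration 5: i = 5, result = 55, hits = 5
After iteration 6: i = 6, result = 91, hits = 6
Loop ends.

Final answer: 91, 6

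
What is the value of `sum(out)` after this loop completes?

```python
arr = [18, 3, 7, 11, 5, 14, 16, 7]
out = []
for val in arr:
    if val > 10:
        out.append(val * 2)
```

Let's trace through this code step by step.

Initialize: arr = [18, 3, 7, 11, 5, 14, 16, 7]
Initialize: out = []
Entering loop: for val in arr:
After iteration 1: val = 18, out = [36]
After iteration 2: val = 3, out = [36]
After iteration 3: val = 7, out = [36]
After iteration 4: val = 11, out = [36, 22]
After iteration 5: val = 5, out = [36, 22]
After iteration 6: val = 14, out = [36, 22, 28]
After iteration 7: val = 16, out = [36, 22, 28, 32]
After iteration 8: val = 7, out = [36, 22, 28, 32]
Loop ends.
sum(out) = 118

Final answer: 118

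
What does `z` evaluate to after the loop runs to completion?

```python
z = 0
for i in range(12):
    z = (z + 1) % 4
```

Let's trace through this code step by step.

Initialize: z = 0
Entering loop: for i in range(12):
After iteration 1: i = 0, z = 1
After iteration 2: i = 1, z = 2
After iteration 3: i = 2, z = 3
After iteration 4: i = 3, z = 0
After iteration 5: i = 4, z = 1
After iteration 6: i = 5, z = 2
After iteration 7: i = 6, z = 3
After iteration 8: i = 7, z = 0
After iteration 9: i = 8, z = 1
After iteration 10: i = 9, z = 2
After iteration 11: i = 10, z = 3
After iteration 12: i = 11, z = 0
Loop ends.

Final answer: 0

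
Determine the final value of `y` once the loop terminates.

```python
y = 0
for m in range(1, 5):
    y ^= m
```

Let's trace through this code step by step.

Initialize: y = 0
Entering loop: for m in range(1, 5):
After iteration 1: m = 1, y = 1
After iteration 2: m = 2, y = 3
After iteration 3: m = 3, y = 0
After iteration 4: m = 4, y = 4
Loop ends.

Final answer: 4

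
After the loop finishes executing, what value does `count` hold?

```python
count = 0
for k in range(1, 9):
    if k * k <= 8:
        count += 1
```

Let's trace through this code step by step.

Initialize: count = 0
Entering loop: for k in range(1, 9):
After iteration 1: k = 1, count = 1
After iteration 2: k = 2, count = 2
After iteration 3: k = 3, count = 2
After iteration 4: k = 4, count = 2
After iteration 5: k = 5, count = 2
After iteration 6: k = 6, count = 2
After iteration 7: k = 7, count = 2
After iteration 8: k = 8, count = 2
Loop ends.

Final answer: 2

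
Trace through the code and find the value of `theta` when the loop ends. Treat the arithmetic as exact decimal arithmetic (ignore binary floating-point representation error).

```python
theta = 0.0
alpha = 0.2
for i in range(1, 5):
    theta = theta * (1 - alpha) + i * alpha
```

Let's trace through this code step by step.

Initialize: theta = 0.0
Initialize: alpha = 0.2
Entering loop: for i in range(1, 5):
After iteration 1: i = 1, theta = 0.2
After iteration 2: i = 2, theta = 0.56
After iteration 3: i = 3, theta = 1.048
After iteration 4: i = 4, theta = 1.6384
Loop ends.

Final answer: 1.6384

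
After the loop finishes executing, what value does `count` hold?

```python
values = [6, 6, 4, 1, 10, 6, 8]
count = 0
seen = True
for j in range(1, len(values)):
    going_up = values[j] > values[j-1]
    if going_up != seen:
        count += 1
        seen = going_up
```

Let's trace through this code step by step.

Initialize: values = [6, 6, 4, 1, 10, 6, 8]
Initialize: count = 0
Initialize: seen = True
Entering loop: for j in range(1, len(values)):
After iteration 1: j = 1, count = 1, seen = False, going_up = False
After iteration 2: j = 2, count = 1, seen = False, going_up = False
After iteration 3: j = 3, count = 1, seen = False, going_up = False
After iteration 4: j = 4, count = 2, seen = True, going_up = True
After iteration 5: j = 5, count = 3, seen = False, going_up = False
After iteration 6: j = 6, count = 4, seen = True, going_up = True
Loop ends.

Final answer: 4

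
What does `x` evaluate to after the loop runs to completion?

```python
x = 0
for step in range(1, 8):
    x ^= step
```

Let's trace through this code step by step.

Initialize: x = 0
Entering loop: for step in range(1, 8):
After iteration 1: step = 1, x = 1
After iteration 2: step = 2, x = 3
After iteration 3: step = 3, x = 0
After iteration 4: step = 4, x = 4
After iteration 5: step = 5, x = 1
After iteration 6: step = 6, x = 7
After iteration 7: step = 7, x = 0
Loop ends.

Final answer: 0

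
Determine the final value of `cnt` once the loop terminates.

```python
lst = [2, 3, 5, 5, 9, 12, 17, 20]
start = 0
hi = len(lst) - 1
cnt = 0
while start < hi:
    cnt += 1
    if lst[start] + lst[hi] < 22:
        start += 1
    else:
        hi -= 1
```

Let's trace through this code step by step.

Initialize: lst = [2, 3, 5, 5, 9, 12, 17, 20]
Initialize: start = 0
Initialize: hi = 7
Initialize: cnt = 0
Entering loop: while start < hi:
After iteration 1: start = 0, hi = 6, cnt = 1
After iteration 2: start = 1, hi = 6, cnt = 2
After iteration 3: start = 2, hi = 6, cnt = 3
After iteration 4: start = 2, hi = 5, cnt = 4
After iteration 5: start = 3, hi = 5, cnt = 5
After iteration 6: start = 4, hi = 5, cnt = 6
After iteration 7: start = 5, hi = 5, cnt = 7
Loop ends.

Final answer: 7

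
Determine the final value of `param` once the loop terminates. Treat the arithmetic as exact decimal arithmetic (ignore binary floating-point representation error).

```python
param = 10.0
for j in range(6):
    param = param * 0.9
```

Let's trace through this code step by step.

Initialize: param = 10.0
Entering loop: for j in range(6):
After iteration 1: j = 0, param = 9.0
After iteration 2: j = 1, param = 8.1
After iteration 3: j = 2, param = 7.29
After iteration 4: j = 3, param = 6.561
After iteration 5: j = 4, param = 5.9049
After iteration 6: j = 5, param = 5.31441
Loop ends.

Final answer: 5.31441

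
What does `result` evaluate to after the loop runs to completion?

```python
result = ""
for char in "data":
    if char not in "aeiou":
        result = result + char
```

Let's trace through this code step by step.

Initialize: result = ''
Entering loop: for char in "data":
After iteration 1: char = 'd', result = 'd'
After iteration 2: char = 'a', result = 'd'
After iteration 3: char = 't', result = 'dt'
After iteration 4: char = 'a', result = 'dt'
Loop ends.

Final answer: 'dt'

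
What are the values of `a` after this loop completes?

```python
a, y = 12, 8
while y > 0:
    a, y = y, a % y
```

Let's trace through this code step by step.

Initialize: a = 12
Initialize: y = 8
Entering loop: while y > 0:
After iteration 1: a = 8, y = 4
After iteration 2: a = 4, y = 0
Loop ends.

Final answer: 4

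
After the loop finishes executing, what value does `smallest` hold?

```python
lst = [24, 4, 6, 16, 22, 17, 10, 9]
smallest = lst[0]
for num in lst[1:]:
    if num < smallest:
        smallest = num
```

Let's trace through this code step by step.

Initialize: lst = [24, 4, 6, 16, 22, 17, 10, 9]
Initialize: smallest = 24
Entering loop: for num in lst[1:]:
After iteration 1: num = 4, smallest = 4
After iteration 2: num = 6, smallest = 4
After iteration 3: num = 16, smallest = 4
After iteration 4: num = 22, smallest = 4
After iteration 5: num = 17, smallest = 4
After iteration 6: num = 10, smallest = 4
After iteration 7: num = 9, smallest = 4
Loop ends.

Final answer: 4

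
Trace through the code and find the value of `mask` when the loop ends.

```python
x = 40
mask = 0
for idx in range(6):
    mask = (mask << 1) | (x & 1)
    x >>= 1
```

Let's trace through this code step by step.

Initialize: x = 40
Initialize: mask = 0
Entering loop: for idx in range(6):
After iteration 1: idx = 0, x = 20, mask = 0
After iteration 2: idx = 1, x = 10, mask = 0
After iteration 3: idx = 2, x = 5, mask = 0
After iteration 4: idx = 3, x = 2, mask = 1
After iteration 5: idx = 4, x = 1, mask = 2
After iteration 6: idx = 5, x = 0, mask = 5
Loop ends.

Final answer: 5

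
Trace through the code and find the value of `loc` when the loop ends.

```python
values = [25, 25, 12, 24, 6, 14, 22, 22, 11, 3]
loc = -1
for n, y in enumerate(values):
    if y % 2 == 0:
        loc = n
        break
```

Let's trace through this code step by step.

Initialize: values = [25, 25, 12, 24, 6, 14, 22, 22, 11, 3]
Initialize: loc = -1
Entering loop: for n, y in enumerate(values):
After iteration 1: n = 0, y = 25, loc = -1
After iteration 2: n = 1, y = 25, loc = -1
After iteration 3: n = 2, y = 12, loc = 2
Loop ends.

Final answer: 2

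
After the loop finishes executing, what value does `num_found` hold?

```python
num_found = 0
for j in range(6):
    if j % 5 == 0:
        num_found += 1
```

Let's trace through this code step by step.

Initialize: num_found = 0
Entering loop: for j in range(6):
After iteration 1: j = 0, num_found = 1
After iteration 2: j = 1, num_found = 1
After iteration 3: j = 2, num_found = 1
After iteration 4: j = 3, num_found = 1
After iteration 5: j = 4, num_found = 1
After iteration 6: j = 5, num_found = 2
Loop ends.

Final answer: 2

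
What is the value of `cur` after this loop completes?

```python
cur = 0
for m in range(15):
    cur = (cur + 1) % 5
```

Let's trace through this code step by step.

Initialize: cur = 0
Entering loop: for m in range(15):
After iteration 1: m = 0, cur = 1
After iteration 2: m = 1, cur = 2
After iteration 3: m = 2, cur = 3
After iteration 4: m = 3, cur = 4
After iteration 5: m = 4, cur = 0
After iteration 6: m = 5, cur = 1
After iteration 7: m = 6, cur = 2
After iteration 8: m = 7, cur = 3
After iteration 9: m = 8, cur = 4
After iteration 10: m = 9, cur = 0
After iteration 11: m = 10, cur = 1
After iteration 12: m = 11, cur = 2
After iteration 13: m = 12, cur = 3
After iteration 14: m = 13, cur = 4
After iteration 15: m = 14, cur = 0
Loop ends.

Final answer: 0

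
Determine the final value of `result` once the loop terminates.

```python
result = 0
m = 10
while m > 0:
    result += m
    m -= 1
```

Let's trace through this code step by step.

Initialize: result = 0
Initialize: m = 10
Entering loop: while m > 0:
After iteration 1: result = 10, m = 9
After iteration 2: result = 19, m = 8
After iteration 3: result = 27, m = 7
After iteration 4: result = 34, m = 6
After iteration 5: result = 40, m = 5
After iteration 6: result = 45, m = 4
After iteration 7: result = 49, m = 3
After iteration 8: result = 52, m = 2
After iteration 9: result = 54, m = 1
After iteration 10: result = 55, m = 0
Loop ends.

Final answer: 55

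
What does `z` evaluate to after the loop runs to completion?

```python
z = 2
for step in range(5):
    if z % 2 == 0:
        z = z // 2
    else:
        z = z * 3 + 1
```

Let's trace through this code step by step.

Initialize: z = 2
Entering loop: for step in range(5):
After iteration 1: step = 0, z = 1
After iteration 2: step = 1, z = 4
After iteration 3: step = 2, z = 2
After iteration 4: step = 3, z = 1
After iteration 5: step = 4, z = 4
Loop ends.

Final answer: 4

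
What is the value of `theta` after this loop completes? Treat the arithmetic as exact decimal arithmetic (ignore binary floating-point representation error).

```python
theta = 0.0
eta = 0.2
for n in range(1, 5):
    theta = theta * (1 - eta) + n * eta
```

Let's trace through this code step by step.

Initialize: theta = 0.0
Initialize: eta = 0.2
Entering loop: for n in range(1, 5):
After iteration 1: n = 1, theta = 0.2
After iteration 2: n = 2, theta = 0.56
After iteration 3: n = 3, theta = 1.048
After iteration 4: n = 4, theta = 1.6384
Loop ends.

Final answer: 1.6384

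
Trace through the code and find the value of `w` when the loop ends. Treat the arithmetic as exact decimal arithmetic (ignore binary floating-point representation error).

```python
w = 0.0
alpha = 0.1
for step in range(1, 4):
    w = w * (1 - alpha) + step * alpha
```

Let's trace through this code step by step.

Initialize: w = 0.0
Initialize: alpha = 0.1
Entering loop: for step in range(1, 4):
After iteration 1: step = 1, w = 0.1
After iteration 2: step = 2, w = 0.29
After iteration 3: step = 3, w = 0.561
Loop ends.

Final answer: 0.561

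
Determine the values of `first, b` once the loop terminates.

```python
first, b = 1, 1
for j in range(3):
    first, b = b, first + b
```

Let's trace through this code step by step.

Initialize: first = 1
Initialize: b = 1
Entering loop: for j in range(3):
After iteration 1: j = 0, first = 1, b = 2
After iteration 2: j = 1, first = 2, b = 3
After iteration 3: j = 2, first = 3, b = 5
Loop ends.

Final answer: 3, 5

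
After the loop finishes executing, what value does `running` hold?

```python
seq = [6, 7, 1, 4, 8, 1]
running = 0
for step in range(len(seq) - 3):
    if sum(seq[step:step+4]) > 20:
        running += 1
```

Let's trace through this code step by step.

Initialize: seq = [6, 7, 1, 4, 8, 1]
Initialize: running = 0
Entering loop: for step in range(len(seq) - 3):
After iteration 1: step = 0, running = 0
After iteration 2: step = 1, running = 0
After iteration 3: step = 2, running = 0
Loop ends.

Final answer: 0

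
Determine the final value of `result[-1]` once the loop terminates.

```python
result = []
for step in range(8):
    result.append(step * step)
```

Let's trace through this code step by step.

Initialize: result = []
Entering loop: for step in range(8):
After iteration 1: step = 0, result = [0]
After iteration 2: step = 1, result = [0, 1]
After iteration 3: step = 2, result = [0, 1, 4]
After iteration 4: step = 3, result = [0, 1, 4, 9]
After iteration 5: step = 4, result = [0, 1, 4, 9, 16]
After iteration 6: step = 5, result = [0, 1, 4, 9, 16, 25]
After iteration 7: step = 6, result = [0, 1, 4, 9, 16, 25, 36]
After iteration 8: step = 7, result = [0, 1, 4, 9, 16, 25, 36, 49]
Loop ends.
result[-1] = 49

Final answer: 49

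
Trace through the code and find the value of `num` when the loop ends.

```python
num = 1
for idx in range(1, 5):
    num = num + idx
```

Let's trace through this code step by step.

Initialize: num = 1
Entering loop: for idx in range(1, 5):
After iteration 1: idx = 1, num = 2
After iteration 2: idx = 2, num = 4
After iteration 3: idx = 3, num = 7
After iteration 4: idx = 4, num = 11
Loop ends.

Final answer: 11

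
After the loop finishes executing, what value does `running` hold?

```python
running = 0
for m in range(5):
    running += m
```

Let's trace through this code step by step.

Initialize: running = 0
Entering loop: for m in range(5):
After iteration 1: m = 0, running = 0
After iteration 2: m = 1, running = 1
After iteration 3: m = 2, running = 3
After iteration 4: m = 3, running = 6
After iteration 5: m = 4, running = 10
Loop ends.

Final answer: 10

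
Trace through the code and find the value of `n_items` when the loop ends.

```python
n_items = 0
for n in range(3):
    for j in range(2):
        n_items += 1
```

Let's trace through this code step by step.

Initialize: n_items = 0
Entering loop: for n in range(3):
After iteration 1: n = 0, n_items = 2
After iteration 2: n = 1, n_items = 4
After iteration 3: n = 2, n_items = 6
Loop ends.

Final answer: 6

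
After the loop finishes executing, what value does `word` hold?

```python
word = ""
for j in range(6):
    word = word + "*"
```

Let's trace through this code step by step.

Initialize: word = ''
Entering loop: for j in range(6):
After iteration 1: j = 0, word = '*'
After iteration 2: j = 1, word = '**'
After iteration 3: j = 2, word = '***'
After iteration 4: j = 3, word = '****'
After iteration 5: j = 4, word = '*****'
After iteration 6: j = 5, word = '******'
Loop ends.

Final answer: '******'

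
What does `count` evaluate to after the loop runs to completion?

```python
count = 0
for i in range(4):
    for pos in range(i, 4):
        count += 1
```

Let's trace through this code step by step.

Initialize: count = 0
Entering loop: for i in range(4):
After iteration 1: i = 0, count = 4
After iteration 2: i = 1, count = 7
After iteration 3: i = 2, count = 9
After iteration 4: i = 3, count = 10
Loop ends.

Final answer: 10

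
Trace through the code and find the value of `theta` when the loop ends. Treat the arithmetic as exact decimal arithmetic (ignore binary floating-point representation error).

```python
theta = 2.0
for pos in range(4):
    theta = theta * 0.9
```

Let's trace through this code step by step.

Initialize: theta = 2.0
Entering loop: for pos in range(4):
After iteration 1: pos = 0, theta = 1.8
After iteration 2: pos = 1, theta = 1.62
After iteration 3: pos = 2, theta = 1.458
After iteration 4: pos = 3, theta = 1.3122
Loop ends.

Final answer: 1.3122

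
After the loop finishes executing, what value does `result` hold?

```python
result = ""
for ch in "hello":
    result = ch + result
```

Let's trace through this code step by step.

Initialize: result = ''
Entering loop: for ch in "hello":
After iteration 1: ch = 'h', result = 'h'
After iteration 2: ch = 'e', result = 'eh'
After iteration 3: ch = 'l', result = 'leh'
After iteration 4: ch = 'l', result = 'lleh'
After iteration 5: ch = 'o', result = 'olleh'
Loop ends.

Final answer: 'olleh'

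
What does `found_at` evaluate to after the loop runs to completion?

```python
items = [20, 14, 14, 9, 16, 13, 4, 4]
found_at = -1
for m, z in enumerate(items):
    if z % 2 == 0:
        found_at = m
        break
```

Let's trace through this code step by step.

Initialize: items = [20, 14, 14, 9, 16, 13, 4, 4]
Initialize: found_at = -1
Entering loop: for m, z in enumerate(items):
After iteration 1: m = 0, z = 20, found_at = 0
Loop ends.

Final answer: 0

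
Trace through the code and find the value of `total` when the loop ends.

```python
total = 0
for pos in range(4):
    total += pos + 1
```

Let's trace through this code step by step.

Initialize: total = 0
Entering loop: for pos in range(4):
After iteration 1: pos = 0, total = 1
After iteration 2: pos = 1, total = 3
After iteration 3: pos = 2, total = 6
After iteration 4: pos = 3, total = 10
Loop ends.

Final answer: 10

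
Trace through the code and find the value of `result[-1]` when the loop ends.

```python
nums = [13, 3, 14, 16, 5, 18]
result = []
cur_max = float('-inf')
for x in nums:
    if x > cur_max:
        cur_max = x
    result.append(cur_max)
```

Let's trace through this code step by step.

Initialize: nums = [13, 3, 14, 16, 5, 18]
Initialize: result = []
Initialize: cur_max = -inf
Entering loop: for x in nums:
After iteration 1: x = 13, result = [13], cur_max = 13
After iteration 2: x = 3, result = [13, 13], cur_max = 13
After iteration 3: x = 14, result = [13, 13, 14], cur_max = 14
After iteration 4: x = 16, result = [13, 13, 14, 16], cur_max = 16
After iteration 5: x = 5, result = [13, 13, 14, 16, 16], cur_max = 16
After iteration 6: x = 18, result = [13, 13, 14, 16, 16, 18], cur_max = 18
Loop ends.
result[-1] = 18

Final answer: 18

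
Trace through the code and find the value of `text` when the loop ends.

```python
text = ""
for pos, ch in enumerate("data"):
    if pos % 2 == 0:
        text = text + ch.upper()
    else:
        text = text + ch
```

Let's trace through this code step by step.

Initialize: text = ''
Entering loop: for pos, ch in enumerate("data"):
After iteration 1: pos = 0, ch = 'd', text = 'D'
After iteration 2: pos = 1, ch = 'a', text = 'Da'
After iteration 3: pos = 2, ch = 't', text = 'DaT'
After iteration 4: pos = 3, ch = 'a', text = 'DaTa'
Loop ends.

Final answer: 'DaTa'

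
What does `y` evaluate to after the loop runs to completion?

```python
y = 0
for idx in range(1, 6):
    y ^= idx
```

Let's trace through this code step by step.

Initialize: y = 0
Entering loop: for idx in range(1, 6):
After iteration 1: idx = 1, y = 1
After iteration 2: idx = 2, y = 3
After iteration 3: idx = 3, y = 0
After iteration 4: idx = 4, y = 4
After iteration 5: idx = 5, y = 1
Loop ends.

Final answer: 1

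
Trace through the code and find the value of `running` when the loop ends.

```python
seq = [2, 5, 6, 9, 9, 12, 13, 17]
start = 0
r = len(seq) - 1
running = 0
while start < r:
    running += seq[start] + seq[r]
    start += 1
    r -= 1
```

Let's trace through this code step by step.

Initialize: seq = [2, 5, 6, 9, 9, 12, 13, 17]
Initialize: start = 0
Initialize: r = 7
Initialize: running = 0
Entering loop: while start < r:
After iteration 1: start = 1, r = 6, running = 19
After iteration 2: start = 2, r = 5, running = 37
After iteration 3: start = 3, r = 4, running = 55
After iteration 4: start = 4, r = 3, running = 73
Loop ends.

Final answer: 73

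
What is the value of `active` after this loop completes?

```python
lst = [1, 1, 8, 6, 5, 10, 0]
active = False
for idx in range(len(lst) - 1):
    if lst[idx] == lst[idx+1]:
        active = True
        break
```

Let's trace through this code step by step.

Initialize: lst = [1, 1, 8, 6, 5, 10, 0]
Initialize: active = False
Entering loop: for idx in range(len(lst) - 1):
After iteration 1: idx = 0, active = True
Loop ends.

Final answer: True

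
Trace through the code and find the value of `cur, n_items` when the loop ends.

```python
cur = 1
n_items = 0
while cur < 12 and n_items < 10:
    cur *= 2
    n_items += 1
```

Let's trace through this code step by step.

Initialize: cur = 1
Initialize: n_items = 0
Entering loop: while cur < 12 and n_items < 10:
After iteration 1: cur = 2, n_items = 1
After iteration 2: cur = 4, n_items = 2
After iteration 3: cur = 8, n_items = 3
After iteration 4: cur = 16, n_items = 4
Loop ends.

Final answer: 16, 4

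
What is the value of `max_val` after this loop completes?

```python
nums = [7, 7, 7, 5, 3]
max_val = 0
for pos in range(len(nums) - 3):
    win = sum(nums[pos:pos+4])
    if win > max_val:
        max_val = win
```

Let's trace through this code step by step.

Initialize: nums = [7, 7, 7, 5, 3]
Initialize: max_val = 0
Entering loop: for pos in range(len(nums) - 3):
After iteration 1: pos = 0, max_val = 26, win = 26
After iteration 2: pos = 1, max_val = 26, win = 22
Loop ends.

Final answer: 26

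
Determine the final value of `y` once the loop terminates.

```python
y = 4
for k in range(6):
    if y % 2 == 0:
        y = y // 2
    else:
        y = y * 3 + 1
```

Let's trace through this code step by step.

Initialize: y = 4
Entering loop: for k in range(6):
After iteration 1: k = 0, y = 2
After iteration 2: k = 1, y = 1
After iteration 3: k = 2, y = 4
After iteration 4: k = 3, y = 2
After iteration 5: k = 4, y = 1
After iteration 6: k = 5, y = 4
Loop ends.

Final answer: 4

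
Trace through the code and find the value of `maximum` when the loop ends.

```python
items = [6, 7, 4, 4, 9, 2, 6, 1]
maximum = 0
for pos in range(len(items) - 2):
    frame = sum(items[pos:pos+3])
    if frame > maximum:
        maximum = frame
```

Let's trace through this code step by step.

Initialize: items = [6, 7, 4, 4, 9, 2, 6, 1]
Initialize: maximum = 0
Entering loop: for pos in range(len(items) - 2):
After iteration 1: pos = 0, maximum = 17, frame = 17
After iteration 2: pos = 1, maximum = 17, frame = 15
After iteration 3: pos = 2, maximum = 17, frame = 17
After iteration 4: pos = 3, maximum = 17, frame = 15
After iteration 5: pos = 4, maximum = 17, frame = 17
After iteration 6: pos = 5, maximum = 17, frame = 9
Loop ends.

Final answer: 17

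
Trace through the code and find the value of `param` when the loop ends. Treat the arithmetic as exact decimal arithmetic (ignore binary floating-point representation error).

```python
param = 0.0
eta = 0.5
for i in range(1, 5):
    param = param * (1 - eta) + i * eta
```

Let's trace through this code step by step.

Initialize: param = 0.0
Initialize: eta = 0.5
Entering loop: for i in range(1, 5):
After iteration 1: i = 1, param = 0.5
After iteration 2: i = 2, param = 1.25
After iteration 3: i = 3, param = 2.125
After iteration 4: i = 4, param = 3.0625
Loop ends.

Final answer: 3.0625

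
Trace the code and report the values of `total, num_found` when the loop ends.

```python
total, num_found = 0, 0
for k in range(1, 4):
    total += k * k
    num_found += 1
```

Let's trace through this code step by step.

Initialize: total = 0
Initialize: num_found = 0
Entering loop: for k in range(1, 4):
After iteration 1: k = 1, total = 1, num_found = 1
After iteration 2: k = 2, total = 5, num_found = 2
After iteration 3: k = 3, total = 14, num_found = 3
Loop ends.

Final answer: 14, 3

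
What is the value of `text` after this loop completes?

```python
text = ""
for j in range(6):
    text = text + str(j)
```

Let's trace through this code step by step.

Initialize: text = ''
Entering loop: for j in range(6):
After iteration 1: j = 0, text = '0'
After iteration 2: j = 1, text = '01'
After iteration 3: j = 2, text = '012'
After iteration 4: j = 3, text = '0123'
After iteration 5: j = 4, text = '01234'
After iteration 6: j = 5, text = '012345'
Loop ends.

Final answer: '012345'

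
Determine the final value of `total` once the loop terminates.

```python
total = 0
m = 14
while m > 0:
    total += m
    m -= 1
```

Let's trace through this code step by step.

Initialize: total = 0
Initialize: m = 14
Entering loop: while m > 0:
After iteration 1: total = 14, m = 13
After iteration 2: total = 27, m = 12
After iteration 3: total = 39, m = 11
After iteration 4: total = 50, m = 10
After iteration 5: total = 60, m = 9
After iteration 6: total = 69, m = 8
After iteration 7: total = 77, m = 7
After iteration 8: total = 84, m = 6
After iteration 9: total = 90, m = 5
After iteration 10: total = 95, m = 4
After iteration 11: total = 99, m = 3
After iteration 12: total = 102, m = 2
After iteration 13: total = 104, m = 1
After iteration 14: total = 105, m = 0
Loop ends.

Final answer: 105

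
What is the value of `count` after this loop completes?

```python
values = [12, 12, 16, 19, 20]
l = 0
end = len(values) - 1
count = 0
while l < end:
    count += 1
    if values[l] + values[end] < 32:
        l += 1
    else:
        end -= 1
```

Let's trace through this code step by step.

Initialize: values = [12, 12, 16, 19, 20]
Initialize: l = 0
Initialize: end = 4
Initialize: count = 0
Entering loop: while l < end:
After iteration 1: l = 0, end = 3, count = 1
After iteration 2: l = 1, end = 3, count = 2
After iteration 3: l = 2, end = 3, count = 3
After iteration 4: l = 2, end = 2, count = 4
Loop ends.

Final answer: 4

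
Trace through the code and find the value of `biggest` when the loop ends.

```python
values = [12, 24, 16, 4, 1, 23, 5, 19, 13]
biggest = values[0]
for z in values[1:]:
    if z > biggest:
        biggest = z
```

Let's trace through this code step by step.

Initialize: values = [12, 24, 16, 4, 1, 23, 5, 19, 13]
Initialize: biggest = 12
Entering loop: for z in values[1:]:
After iteration 1: z = 24, biggest = 24
After iteration 2: z = 16, biggest = 24
After iteration 3: z = 4, biggest = 24
After iteration 4: z = 1, biggest = 24
After iteration 5: z = 23, biggest = 24
After iteration 6: z = 5, biggest = 24
After iteration 7: z = 19, biggest = 24
After iteration 8: z = 13, biggest = 24
Loop ends.

Final answer: 24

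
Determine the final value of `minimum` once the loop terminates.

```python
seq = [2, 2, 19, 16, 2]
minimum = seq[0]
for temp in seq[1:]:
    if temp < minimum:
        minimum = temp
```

Let's trace through this code step by step.

Initialize: seq = [2, 2, 19, 16, 2]
Initialize: minimum = 2
Entering loop: for temp in seq[1:]:
After iteration 1: temp = 2, minimum = 2
After iteration 2: temp = 19, minimum = 2
After iteration 3: temp = 16, minimum = 2
After iteration 4: temp = 2, minimum = 2
Loop ends.

Final answer: 2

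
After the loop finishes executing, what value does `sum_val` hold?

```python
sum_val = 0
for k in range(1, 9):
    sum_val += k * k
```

Let's trace through this code step by step.

Initialize: sum_val = 0
Entering loop: for k in range(1, 9):
After iteration 1: k = 1, sum_val = 1
After iteration 2: k = 2, sum_val = 5
After iteration 3: k = 3, sum_val = 14
After iteration 4: k = 4, sum_val = 30
After iteration 5: k = 5, sum_val = 55
After iteration 6: k = 6, sum_val = 91
After iteration 7: k = 7, sum_val = 140
After iteration 8: k = 8, sum_val = 204
Loop ends.

Final answer: 204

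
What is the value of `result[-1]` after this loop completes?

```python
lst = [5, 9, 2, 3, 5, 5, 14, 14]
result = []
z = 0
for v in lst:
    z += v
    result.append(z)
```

Let's trace through this code step by step.

Initialize: lst = [5, 9, 2, 3, 5, 5, 14, 14]
Initialize: result = []
Initialize: z = 0
Entering loop: for v in lst:
After iteration 1: v = 5, result = [5], z = 5
After iteration 2: v = 9, result = [5, 14], z = 14
After iteration 3: v = 2, result = [5, 14, 16], z = 16
After iteration 4: v = 3, result = [5, 14, 16, 19], z = 19
After iteration 5: v = 5, result = [5, 14, 16, 19, 24], z = 24
After iteration 6: v = 5, result = [5, 14, 16, 19, 24, 29], z = 29
After iteration 7: v = 14, result = [5, 14, 16, 19, 24, 29, 43], z = 43
After iteration 8: v = 14, result = [5, 14, 16, 19, 24, 29, 43, 57], z = 57
Loop ends.
result[-1] = 57

Final answer: 57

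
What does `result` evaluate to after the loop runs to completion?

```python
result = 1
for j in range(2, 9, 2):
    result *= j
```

Let's trace through this code step by step.

Initialize: result = 1
Entering loop: for j in range(2, 9, 2):
After iteration 1: j = 2, result = 2
After iteration 2: j = 4, result = 8
After iteration 3: j = 6, result = 48
After iteration 4: j = 8, result = 384
Loop ends.

Final answer: 384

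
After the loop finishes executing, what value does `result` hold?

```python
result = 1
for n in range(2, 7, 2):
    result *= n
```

Let's trace through this code step by step.

Initialize: result = 1
Entering loop: for n in range(2, 7, 2):
After iteration 1: n = 2, result = 2
After iteration 2: n = 4, result = 8
After iteration 3: n = 6, result = 48
Loop ends.

Final answer: 48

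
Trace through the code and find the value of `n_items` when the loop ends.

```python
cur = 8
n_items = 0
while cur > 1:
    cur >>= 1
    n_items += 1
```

Let's trace through this code step by step.

Initialize: cur = 8
Initialize: n_items = 0
Entering loop: while cur > 1:
After iteration 1: cur = 4, n_items = 1
After iteration 2: cur = 2, n_items = 2
After iteration 3: cur = 1, n_items = 3
Loop ends.

Final answer: 3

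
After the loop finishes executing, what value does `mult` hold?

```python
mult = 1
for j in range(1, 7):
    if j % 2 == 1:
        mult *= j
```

Let's trace through this code step by step.

Initialize: mult = 1
Entering loop: for j in range(1, 7):
After iteration 1: j = 1, mult = 1
After iteration 2: j = 2, mult = 1
After iteration 3: j = 3, mult = 3
After iteration 4: j = 4, mult = 3
After iteration 5: j = 5, mult = 15
After iteration 6: j = 6, mult = 15
Loop ends.

Final answer: 15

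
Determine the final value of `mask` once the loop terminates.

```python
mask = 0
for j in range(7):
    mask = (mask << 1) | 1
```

Let's trace through this code step by step.

Initialize: mask = 0
Entering loop: for j in range(7):
After iteration 1: j = 0, mask = 1
After iteration 2: j = 1, mask = 3
After iteration 3: j = 2, mask = 7
After iteration 4: j = 3, mask = 15
After iteration 5: j = 4, mask = 31
After iteration 6: j = 5, mask = 63
After iteration 7: j = 6, mask = 127
Loop ends.

Final answer: 127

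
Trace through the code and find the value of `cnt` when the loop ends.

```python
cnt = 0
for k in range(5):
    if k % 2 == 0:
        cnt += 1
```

Let's trace through this code step by step.

Initialize: cnt = 0
Entering loop: for k in range(5):
After iteration 1: k = 0, cnt = 1
After iteration 2: k = 1, cnt = 1
After iteration 3: k = 2, cnt = 2
After iteration 4: k = 3, cnt = 2
After iteration 5: k = 4, cnt = 3
Loop ends.

Final answer: 3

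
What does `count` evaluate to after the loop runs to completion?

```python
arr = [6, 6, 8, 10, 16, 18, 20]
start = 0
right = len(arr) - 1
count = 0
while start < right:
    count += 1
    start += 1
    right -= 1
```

Let's trace through this code step by step.

Initialize: arr = [6, 6, 8, 10, 16, 18, 20]
Initialize: start = 0
Initialize: right = 6
Initialize: count = 0
Entering loop: while start < right:
After iteration 1: start = 1, right = 5, count = 1
After iteration 2: start = 2, right = 4, count = 2
After iteration 3: start = 3, right = 3, count = 3
Loop ends.

Final answer: 3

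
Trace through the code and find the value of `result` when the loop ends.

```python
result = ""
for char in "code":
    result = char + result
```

Let's trace through this code step by step.

Initialize: result = ''
Entering loop: for char in "code":
After iteration 1: char = 'c', result = 'c'
After iteration 2: char = 'o', result = 'oc'
After iteration 3: char = 'd', result = 'doc'
After iteration 4: char = 'e', result = 'edoc'
Loop ends.

Final answer: 'edoc'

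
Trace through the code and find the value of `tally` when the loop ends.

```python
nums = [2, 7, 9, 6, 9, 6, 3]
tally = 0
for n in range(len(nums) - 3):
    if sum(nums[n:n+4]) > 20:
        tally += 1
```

Let's trace through this code step by step.

Initialize: nums = [2, 7, 9, 6, 9, 6, 3]
Initialize: tally = 0
Entering loop: for n in range(len(nums) - 3):
After iteration 1: n = 0, tally = 1
After iteration 2: n = 1, tally = 2
After iteration 3: n = 2, tally = 3
After iteration 4: n = 3, tally = 4
Loop ends.

Final answer: 4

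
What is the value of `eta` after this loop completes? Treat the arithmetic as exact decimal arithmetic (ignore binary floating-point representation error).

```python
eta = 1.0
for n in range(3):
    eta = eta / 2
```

Let's trace through this code step by step.

Initialize: eta = 1.0
Entering loop: for n in range(3):
After iteration 1: n = 0, eta = 0.5
After iteration 2: n = 1, eta = 0.25
After iteration 3: n = 2, eta = 0.125
Loop ends.

Final answer: 0.125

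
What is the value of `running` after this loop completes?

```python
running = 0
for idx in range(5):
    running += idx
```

Let's trace through this code step by step.

Initialize: running = 0
Entering loop: for idx in range(5):
After iteration 1: idx = 0, running = 0
After iteration 2: idx = 1, running = 1
After iteration 3: idx = 2, running = 3
After iteration 4: idx = 3, running = 6
After iteration 5: idx = 4, running = 10
Loop ends.

Final answer: 10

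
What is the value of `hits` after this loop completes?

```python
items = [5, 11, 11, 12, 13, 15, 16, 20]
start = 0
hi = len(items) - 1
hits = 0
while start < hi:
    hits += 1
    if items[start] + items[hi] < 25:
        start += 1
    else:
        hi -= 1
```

Let's trace through this code step by step.

Initialize: items = [5, 11, 11, 12, 13, 15, 16, 20]
Initialize: start = 0
Initialize: hi = 7
Initialize: hits = 0
Entering loop: while start < hi:
After iteration 1: start = 0, hi = 6, hits = 1
After iteration 2: start = 1, hi = 6, hits = 2
After iteration 3: start = 1, hi = 5, hits = 3
After iteration 4: start = 1, hi = 4, hits = 4
After iteration 5: start = 2, hi = 4, hits = 5
After iteration 6: start = 3, hi = 4, hits = 6
After iteration 7: start = 3, hi = 3, hits = 7
Loop ends.

Final answer: 7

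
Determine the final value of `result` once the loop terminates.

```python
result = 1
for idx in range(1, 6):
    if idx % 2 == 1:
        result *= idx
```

Let's trace through this code step by step.

Initialize: result = 1
Entering loop: for idx in range(1, 6):
After iteration 1: idx = 1, result = 1
After iteration 2: idx = 2, result = 1
After iteration 3: idx = 3, result = 3
After iteration 4: idx = 4, result = 3
After iteration 5: idx = 5, result = 15
Loop ends.

Final answer: 15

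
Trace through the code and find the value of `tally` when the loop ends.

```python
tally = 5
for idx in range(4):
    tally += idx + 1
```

Let's trace through this code step by step.

Initialize: tally = 5
Entering loop: for idx in range(4):
After iteration 1: idx = 0, tally = 6
After iteration 2: idx = 1, tally = 8
After iteration 3: idx = 2, tally = 11
After iteration 4: idx = 3, tally = 15
Loop ends.

Final answer: 15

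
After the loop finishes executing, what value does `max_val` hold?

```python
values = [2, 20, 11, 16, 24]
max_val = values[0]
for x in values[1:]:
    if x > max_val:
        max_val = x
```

Let's trace through this code step by step.

Initialize: values = [2, 20, 11, 16, 24]
Initialize: max_val = 2
Entering loop: for x in values[1:]:
After iteration 1: x = 20, max_val = 20
After iteration 2: x = 11, max_val = 20
After iteration 3: x = 16, max_val = 20
After iteration 4: x = 24, max_val = 24
Loop ends.

Final answer: 24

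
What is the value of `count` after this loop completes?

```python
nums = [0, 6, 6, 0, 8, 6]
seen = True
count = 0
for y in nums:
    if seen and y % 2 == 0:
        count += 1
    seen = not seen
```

Let's trace through this code step by step.

Initialize: nums = [0, 6, 6, 0, 8, 6]
Initialize: seen = True
Initialize: count = 0
Entering loop: for y in nums:
After iteration 1: y = 0, seen = False, count = 1
After iteration 2: y = 6, seen = True, count = 1
After iteration 3: y = 6, seen = False, count = 2
After iteration 4: y = 0, seen = True, count = 2
After iteration 5: y = 8, seen = False, count = 3
After iteration 6: y = 6, seen = True, count = 3
Loop ends.

Final answer: 3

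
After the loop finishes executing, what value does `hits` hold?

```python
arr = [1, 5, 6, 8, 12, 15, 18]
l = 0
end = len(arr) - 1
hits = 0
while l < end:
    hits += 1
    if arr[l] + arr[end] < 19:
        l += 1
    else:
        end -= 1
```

Let's trace through this code step by step.

Initialize: arr = [1, 5, 6, 8, 12, 15, 18]
Initialize: l = 0
Initialize: end = 6
Initialize: hits = 0
Entering loop: while l < end:
After iteration 1: l = 0, end = 5, hits = 1
After iteration 2: l = 1, end = 5, hits = 2
After iteration 3: l = 1, end = 4, hits = 3
After iteration 4: l = 2, end = 4, hits = 4
After iteration 5: l = 3, end = 4, hits = 5
After iteration 6: l = 3, end = 3, hits = 6
Loop ends.

Final answer: 6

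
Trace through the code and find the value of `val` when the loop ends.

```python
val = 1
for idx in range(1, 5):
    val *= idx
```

Let's trace through this code step by step.

Initialize: val = 1
Entering loop: for idx in range(1, 5):
After iteration 1: idx = 1, val = 1
After iteration 2: idx = 2, val = 2
After iteration 3: idx = 3, val = 6
After iteration 4: idx = 4, val = 24
Loop ends.

Final answer: 24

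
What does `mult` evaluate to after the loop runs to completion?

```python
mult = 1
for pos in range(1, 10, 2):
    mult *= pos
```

Let's trace through this code step by step.

Initialize: mult = 1
Entering loop: for pos in range(1, 10, 2):
After iteration 1: pos = 1, mult = 1
After iteration 2: pos = 3, mult = 3
After iteration 3: pos = 5, mult = 15
After iteration 4: pos = 7, mult = 105
After iteration 5: pos = 9, mult = 945
Loop ends.

Final answer: 945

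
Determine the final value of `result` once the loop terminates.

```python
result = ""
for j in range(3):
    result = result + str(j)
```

Let's trace through this code step by step.

Initialize: result = ''
Entering loop: for j in range(3):
After iteration 1: j = 0, result = '0'
After iteration 2: j = 1, result = '01'
After iteration 3: j = 2, result = '012'
Loop ends.

Final answer: '012'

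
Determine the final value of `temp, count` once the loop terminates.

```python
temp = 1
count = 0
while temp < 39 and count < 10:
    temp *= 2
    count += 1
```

Let's trace through this code step by step.

Initialize: temp = 1
Initialize: count = 0
Entering loop: while temp < 39 and count < 10:
After iteration 1: temp = 2, count = 1
After iteration 2: temp = 4, count = 2
After iteration 3: temp = 8, count = 3
After iteration 4: temp = 16, count = 4
After iteration 5: temp = 32, count = 5
After iteration 6: temp = 64, count = 6
Loop ends.

Final answer: 64, 6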